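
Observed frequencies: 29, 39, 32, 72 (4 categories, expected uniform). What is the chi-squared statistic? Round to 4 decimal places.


chi2 = sum((O-E)^2/E), E = total/4
total = 172, E = 172/4 = 43
(29 - 43)^2 / 43 = 196 / 43 = 196/43 ≈ 4.558140
(39 - 43)^2 / 43 = 16 / 43 = 16/43 ≈ 0.372093
(32 - 43)^2 / 43 = 121 / 43 = 121/43 ≈ 2.813953
(72 - 43)^2 / 43 = 841 / 43 = 841/43 ≈ 19.558140
chi2 = 1174/43 ≈ 27.302326

27.3023


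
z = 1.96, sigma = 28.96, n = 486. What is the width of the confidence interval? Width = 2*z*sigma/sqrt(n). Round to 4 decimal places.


width = 2*z*sigma/sqrt(n)
2*z*sigma = 2 * 1.96 * 28.96 = 113.5232
sqrt(486) ≈ 22.045408
width = 113.5232 / 22.045408 ≈ 5.149517

5.1495


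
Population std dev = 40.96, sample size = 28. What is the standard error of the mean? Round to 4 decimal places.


SE = sigma / sqrt(n)
sqrt(28) ≈ 5.291503
SE = 40.96 / 5.291503 ≈ 7.740712

7.7407


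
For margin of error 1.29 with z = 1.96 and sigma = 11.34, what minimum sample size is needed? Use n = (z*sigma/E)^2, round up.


z*sigma/E = 1.96 * 11.34 / 1.29 = 18522/1075 ≈ 17.229767
(z*sigma/E)^2 ≈ 296.864886
round up: n = 297

297


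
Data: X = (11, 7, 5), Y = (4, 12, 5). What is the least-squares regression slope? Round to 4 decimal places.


b = sum((xi-xbar)(yi-ybar)) / sum((xi-xbar)^2)
n = 3, xbar = 23/3 ≈ 7.666667, ybar = 21/3 = 7
Sxy = sum((xi-xbar)(yi-ybar)) = -8
Sxx = sum((xi-xbar)^2) = 56/3 ≈ 18.666667
b = Sxy / Sxx = -3/7 ≈ -0.428571

-0.4286


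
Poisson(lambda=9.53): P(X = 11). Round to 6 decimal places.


P = e^(-lam) * lam^k / k!
e^(-9.53) ≈ 0.00007263962
lam^k = 9.53^11 ≈ 58887335901.650449
k! = 11! = 39916800
P = 0.00007263962 * 58887335901.650449 / 39916800 ≈ 0.107162

0.107162


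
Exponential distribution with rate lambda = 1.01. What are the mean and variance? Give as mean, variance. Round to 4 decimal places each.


mean = 1/lam, var = 1/lam^2
mean = 1 / 1.01 = 100/101 ≈ 0.990099
lam^2 = 1.01^2 = 1.0201
var = 1 / 1.0201 ≈ 0.980296

0.9901, 0.9803


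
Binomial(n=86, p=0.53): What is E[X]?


E[X] = n*p = 86 * 0.53 = 45.58

45.58


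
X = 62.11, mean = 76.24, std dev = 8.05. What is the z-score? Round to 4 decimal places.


z = (X - mu) / sigma
X - mu = 62.11 - 76.24 = -14.13
z = -14.13 / 8.05 = -1413/805 ≈ -1.755280

-1.7553


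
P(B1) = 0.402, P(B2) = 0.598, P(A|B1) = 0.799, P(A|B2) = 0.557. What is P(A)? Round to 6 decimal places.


P(A) = P(A|B1)*P(B1) + P(A|B2)*P(B2)
P(A|B1)*P(B1) = 0.799 * 0.402 = 0.321198
P(A|B2)*P(B2) = 0.557 * 0.598 = 0.333086
P(A) = 0.321198 + 0.333086 = 0.654284

0.654284


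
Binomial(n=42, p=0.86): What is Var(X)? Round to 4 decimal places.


Var = n*p*(1-p) = 42 * 0.86 * 0.14 = 5.0568

5.0568


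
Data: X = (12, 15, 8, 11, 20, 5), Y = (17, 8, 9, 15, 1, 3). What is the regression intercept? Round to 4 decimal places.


a = ybar - b*xbar, where b = sum((xi-xbar)(yi-ybar)) / sum((xi-xbar)^2)
n = 6, xbar = 71/6 ≈ 11.833333, ybar = 53/6 ≈ 8.833333
Sxy = sum((xi-xbar)(yi-ybar)) = -187/6 ≈ -31.166667
Sxx = sum((xi-xbar)^2) = 833/6 ≈ 138.833333
b = Sxy / Sxx = -11/49 ≈ -0.224490
a = 8.833333 - (-0.224490) * 11.833333 = 563/49 ≈ 11.489796

11.4898


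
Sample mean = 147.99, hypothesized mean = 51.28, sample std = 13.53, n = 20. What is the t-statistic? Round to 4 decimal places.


t = (xbar - mu0) / (s/sqrt(n))
xbar - mu0 = 147.99 - 51.28 = 96.71
sqrt(20) ≈ 4.47213595
s/sqrt(n) = 13.53 / 4.47213595 ≈ 3.02539997
t = 96.71 / 3.02539997 ≈ 31.966021

31.9660


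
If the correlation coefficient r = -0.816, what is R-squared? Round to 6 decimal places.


R^2 = r^2 = (-0.816)^2 = 0.665856

0.665856


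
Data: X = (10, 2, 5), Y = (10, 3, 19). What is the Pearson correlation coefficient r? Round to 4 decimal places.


r = sum((xi-xbar)(yi-ybar)) / sqrt(sum((xi-xbar)^2) * sum((yi-ybar)^2))
n = 3, xbar = 17/3 ≈ 5.666667, ybar = 32/3 ≈ 10.666667
Sxy = sum((xi-xbar)(yi-ybar)) = 59/3 ≈ 19.666667
Sxx = sum((xi-xbar)^2) = 98/3 ≈ 32.666667
Syy = sum((yi-ybar)^2) = 386/3 ≈ 128.666667
sqrt(Sxx*Syy) ≈ 64.831405
r = Sxy / sqrt(Sxx*Syy) = 19.666667 / 64.831405 ≈ 0.303351

0.3034


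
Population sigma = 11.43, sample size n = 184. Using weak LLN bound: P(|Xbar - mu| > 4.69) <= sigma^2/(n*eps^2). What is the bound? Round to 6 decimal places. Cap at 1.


bound = min(1, sigma^2/(n*eps^2))
sigma^2 = 11.43^2 = 130.6449
n*eps^2 = 184 * 4.69^2 = 184 * 21.9961 = 4047.2824
sigma^2/(n*eps^2) = 130.6449 / 4047.2824 ≈ 0.03227966

0.032280


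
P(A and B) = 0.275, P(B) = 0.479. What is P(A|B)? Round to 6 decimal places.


P(A|B) = P(A and B) / P(B) = 0.275 / 0.479 = 275/479 ≈ 0.57411273

0.574113


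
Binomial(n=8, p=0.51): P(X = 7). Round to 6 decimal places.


P = C(n,k) * p^k * (1-p)^(n-k)
C(8,7) = 8
p^k = 0.51^7 ≈ 0.008974107
(1-p)^(n-k) = 0.49^1 = 0.49
P = 8 * 0.008974107 * 0.49 ≈ 0.035178

0.035178


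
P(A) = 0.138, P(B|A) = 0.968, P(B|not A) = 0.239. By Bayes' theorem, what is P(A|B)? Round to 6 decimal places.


P(A|B) = P(B|A)*P(A) / P(B), P(B) = P(B|A)*P(A) + P(B|not A)*P(not A)
P(B|A)*P(A) = 0.968 * 0.138 = 0.133584
P(B|not A)*P(not A) = 0.239 * 0.862 = 0.206018
P(B) = 0.133584 + 0.206018 = 0.339602
P(A|B) = 0.133584 / 0.339602 ≈ 0.39335457

0.393355


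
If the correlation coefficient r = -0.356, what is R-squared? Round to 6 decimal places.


R^2 = r^2 = (-0.356)^2 = 0.126736

0.126736


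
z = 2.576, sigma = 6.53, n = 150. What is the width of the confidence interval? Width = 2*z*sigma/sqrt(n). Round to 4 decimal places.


width = 2*z*sigma/sqrt(n)
2*z*sigma = 2 * 2.576 * 6.53 = 33.64256
sqrt(150) ≈ 12.247449
width = 33.64256 / 12.247449 ≈ 2.746904

2.7469


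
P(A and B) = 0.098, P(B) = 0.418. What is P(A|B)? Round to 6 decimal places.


P(A|B) = P(A and B) / P(B) = 0.098 / 0.418 = 49/209 ≈ 0.23444976

0.234450


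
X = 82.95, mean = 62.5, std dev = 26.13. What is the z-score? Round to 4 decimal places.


z = (X - mu) / sigma
X - mu = 82.95 - 62.5 = 20.45
z = 20.45 / 26.13 = 2045/2613 ≈ 0.782625

0.7826


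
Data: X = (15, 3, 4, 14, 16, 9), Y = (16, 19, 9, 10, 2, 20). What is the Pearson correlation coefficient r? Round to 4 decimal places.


r = sum((xi-xbar)(yi-ybar)) / sqrt(sum((xi-xbar)^2) * sum((yi-ybar)^2))
n = 6, xbar = 61/6 ≈ 10.166667, ybar = 76/6 = 38/3 ≈ 12.666667
Sxy = sum((xi-xbar)(yi-ybar)) = -263/3 ≈ -87.666667
Sxx = sum((xi-xbar)^2) = 977/6 ≈ 162.833333
Syy = sum((yi-ybar)^2) = 718/3 ≈ 239.333333
sqrt(Sxx*Syy) ≈ 197.411865
r = Sxy / sqrt(Sxx*Syy) = -87.666667 / 197.411865 ≈ -0.444080

-0.4441


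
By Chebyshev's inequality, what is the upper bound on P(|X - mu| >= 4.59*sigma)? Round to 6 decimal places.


P <= 1/k^2
k^2 = 4.59^2 = 21.0681
1/k^2 = 1 / 21.0681 ≈ 0.04746512

0.047465


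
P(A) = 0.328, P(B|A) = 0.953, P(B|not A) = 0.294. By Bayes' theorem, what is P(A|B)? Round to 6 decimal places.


P(A|B) = P(B|A)*P(A) / P(B), P(B) = P(B|A)*P(A) + P(B|not A)*P(not A)
P(B|A)*P(A) = 0.953 * 0.328 = 0.312584
P(B|not A)*P(not A) = 0.294 * 0.672 = 0.197568
P(B) = 0.312584 + 0.197568 = 0.510152
P(A|B) = 0.312584 / 0.510152 ≈ 0.61272719

0.612727


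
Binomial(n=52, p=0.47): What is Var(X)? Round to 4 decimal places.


Var = n*p*(1-p) = 52 * 0.47 * 0.53 = 12.9532

12.9532


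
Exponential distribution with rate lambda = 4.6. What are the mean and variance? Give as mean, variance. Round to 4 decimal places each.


mean = 1/lam, var = 1/lam^2
mean = 1 / 4.6 = 5/23 ≈ 0.217391
lam^2 = 4.6^2 = 21.16
var = 1 / 21.16 = 25/529 ≈ 0.047259

0.2174, 0.0473


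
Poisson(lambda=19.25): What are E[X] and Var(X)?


E[X] = Var(X) = lambda = 19.25

19.25, 19.25


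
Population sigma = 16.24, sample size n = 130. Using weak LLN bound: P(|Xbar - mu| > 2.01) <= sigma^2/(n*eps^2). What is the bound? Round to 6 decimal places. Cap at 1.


bound = min(1, sigma^2/(n*eps^2))
sigma^2 = 16.24^2 = 263.7376
n*eps^2 = 130 * 2.01^2 = 130 * 4.0401 = 525.213
sigma^2/(n*eps^2) = 263.7376 / 525.213 ≈ 0.50215360

0.502154


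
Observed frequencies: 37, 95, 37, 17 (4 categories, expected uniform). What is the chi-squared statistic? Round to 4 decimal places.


chi2 = sum((O-E)^2/E), E = total/4
total = 186, E = 186/4 = 46.5
(37 - 46.5)^2 / 46.5 = 90.25 / 46.5 = 361/186 ≈ 1.940860
(95 - 46.5)^2 / 46.5 = 2352.25 / 46.5 = 9409/186 ≈ 50.586022
(37 - 46.5)^2 / 46.5 = 90.25 / 46.5 = 361/186 ≈ 1.940860
(17 - 46.5)^2 / 46.5 = 870.25 / 46.5 = 3481/186 ≈ 18.715054
chi2 = 6806/93 ≈ 73.182796

73.1828


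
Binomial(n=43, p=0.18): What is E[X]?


E[X] = n*p = 43 * 0.18 = 7.74

7.74


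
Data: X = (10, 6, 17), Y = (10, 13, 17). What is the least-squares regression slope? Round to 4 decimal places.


b = sum((xi-xbar)(yi-ybar)) / sum((xi-xbar)^2)
n = 3, xbar = 33/3 = 11, ybar = 40/3 ≈ 13.333333
Sxy = sum((xi-xbar)(yi-ybar)) = 27
Sxx = sum((xi-xbar)^2) = 62
b = Sxy / Sxx = 27/62 ≈ 0.435484

0.4355


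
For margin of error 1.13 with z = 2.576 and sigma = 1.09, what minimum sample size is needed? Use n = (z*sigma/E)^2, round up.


z*sigma/E = 2.576 * 1.09 / 1.13 ≈ 2.484814
(z*sigma/E)^2 ≈ 6.174301
round up: n = 7

7


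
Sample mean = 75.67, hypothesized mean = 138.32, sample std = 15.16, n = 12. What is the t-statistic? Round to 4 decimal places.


t = (xbar - mu0) / (s/sqrt(n))
xbar - mu0 = 75.67 - 138.32 = -62.65
sqrt(12) ≈ 3.46410162
s/sqrt(n) = 15.16 / 3.46410162 ≈ 4.37631504
t = -62.65 / 4.37631504 ≈ -14.315697

-14.3157


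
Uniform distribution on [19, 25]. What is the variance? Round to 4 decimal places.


Var = (b-a)^2 / 12
(b-a)^2 = (25 - 19)^2 = 36
Var = 36/12 = 3

3.0000


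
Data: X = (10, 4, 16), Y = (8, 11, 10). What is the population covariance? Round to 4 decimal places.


Cov = (1/n)*sum((xi-xbar)(yi-ybar))
n = 3, xbar = 30/3 = 10, ybar = 29/3 ≈ 9.666667
sum((xi-xbar)(yi-ybar)) = -6
Cov = -6 / 3 = -2

-2.0000


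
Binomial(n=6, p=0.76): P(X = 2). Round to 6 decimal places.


P = C(n,k) * p^k * (1-p)^(n-k)
C(6,2) = 15
p^k = 0.76^2 = 0.5776
(1-p)^(n-k) = 0.24^4 = 0.00331776
P = 15 * 0.5776 * 0.00331776 ≈ 0.028745

0.028745


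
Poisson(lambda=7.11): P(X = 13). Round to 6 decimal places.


P = e^(-lam) * lam^k / k!
e^(-7.11) ≈ 0.0008168950
lam^k = 7.11^13 ≈ 118660127182.233544
k! = 13! = 6227020800
P = 0.0008168950 * 118660127182.233544 / 6227020800 ≈ 0.015566

0.015566


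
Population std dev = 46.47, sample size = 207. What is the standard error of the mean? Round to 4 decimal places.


SE = sigma / sqrt(n)
sqrt(207) ≈ 14.387495
SE = 46.47 / 14.387495 ≈ 3.229888

3.2299


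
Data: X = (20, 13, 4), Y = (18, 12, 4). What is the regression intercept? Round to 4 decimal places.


a = ybar - b*xbar, where b = sum((xi-xbar)(yi-ybar)) / sum((xi-xbar)^2)
n = 3, xbar = 37/3 ≈ 12.333333, ybar = 34/3 ≈ 11.333333
Sxy = sum((xi-xbar)(yi-ybar)) = 338/3 ≈ 112.666667
Sxx = sum((xi-xbar)^2) = 386/3 ≈ 128.666667
b = Sxy / Sxx = 169/193 ≈ 0.875648
a = 11.333333 - 0.875648 * 12.333333 = 103/193 ≈ 0.533679

0.5337


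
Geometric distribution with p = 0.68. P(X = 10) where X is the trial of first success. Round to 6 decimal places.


P = (1-p)^(k-1) * p
(1-p)^(k-1) = 0.32^9 ≈ 0.00003518437
P = 0.00003518437 * 0.68 ≈ 0.00002392537

0.000024


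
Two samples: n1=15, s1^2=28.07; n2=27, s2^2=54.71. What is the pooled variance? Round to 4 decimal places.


sp^2 = ((n1-1)*s1^2 + (n2-1)*s2^2)/(n1+n2-2)
(n1-1)*s1^2 = 14 * 28.07 = 392.98
(n2-1)*s2^2 = 26 * 54.71 = 1422.46
numerator = 392.98 + 1422.46 = 1815.44
n1+n2-2 = 40
sp^2 = 1815.44 / 40 = 45.386

45.3860


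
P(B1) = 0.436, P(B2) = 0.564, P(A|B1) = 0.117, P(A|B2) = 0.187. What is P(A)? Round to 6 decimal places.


P(A) = P(A|B1)*P(B1) + P(A|B2)*P(B2)
P(A|B1)*P(B1) = 0.117 * 0.436 = 0.051012
P(A|B2)*P(B2) = 0.187 * 0.564 = 0.105468
P(A) = 0.051012 + 0.105468 = 0.15648

0.156480


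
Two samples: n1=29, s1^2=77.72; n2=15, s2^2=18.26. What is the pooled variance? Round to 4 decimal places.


sp^2 = ((n1-1)*s1^2 + (n2-1)*s2^2)/(n1+n2-2)
(n1-1)*s1^2 = 28 * 77.72 = 2176.16
(n2-1)*s2^2 = 14 * 18.26 = 255.64
numerator = 2176.16 + 255.64 = 2431.8
n1+n2-2 = 42
sp^2 = 2431.8 / 42 = 57.9

57.9000


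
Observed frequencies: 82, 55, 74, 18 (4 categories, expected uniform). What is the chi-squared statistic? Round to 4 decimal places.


chi2 = sum((O-E)^2/E), E = total/4
total = 229, E = 229/4 = 57.25
(82 - 57.25)^2 / 57.25 = 612.5625 / 57.25 = 9801/916 ≈ 10.699782
(55 - 57.25)^2 / 57.25 = 5.0625 / 57.25 = 81/916 ≈ 0.088428
(74 - 57.25)^2 / 57.25 = 280.5625 / 57.25 = 4489/916 ≈ 4.900655
(18 - 57.25)^2 / 57.25 = 1540.5625 / 57.25 = 24649/916 ≈ 26.909389
chi2 = 9755/229 ≈ 42.598253

42.5983


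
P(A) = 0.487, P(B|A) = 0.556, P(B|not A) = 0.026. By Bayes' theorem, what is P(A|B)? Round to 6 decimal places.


P(A|B) = P(B|A)*P(A) / P(B), P(B) = P(B|A)*P(A) + P(B|not A)*P(not A)
P(B|A)*P(A) = 0.556 * 0.487 = 0.270772
P(B|not A)*P(not A) = 0.026 * 0.513 = 0.013338
P(B) = 0.270772 + 0.013338 = 0.28411
P(A|B) = 0.270772 / 0.28411 ≈ 0.95305339

0.953053


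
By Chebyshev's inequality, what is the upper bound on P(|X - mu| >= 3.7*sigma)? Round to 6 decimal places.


P <= 1/k^2
k^2 = 3.7^2 = 13.69
1/k^2 = 1 / 13.69 = 100/1369 ≈ 0.07304602

0.073046


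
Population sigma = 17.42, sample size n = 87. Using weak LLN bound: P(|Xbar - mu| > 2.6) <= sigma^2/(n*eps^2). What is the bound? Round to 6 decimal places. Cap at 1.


bound = min(1, sigma^2/(n*eps^2))
sigma^2 = 17.42^2 = 303.4564
n*eps^2 = 87 * 2.6^2 = 87 * 6.76 = 588.12
sigma^2/(n*eps^2) = 303.4564 / 588.12 = 4489/8700 ≈ 0.51597701

0.515977


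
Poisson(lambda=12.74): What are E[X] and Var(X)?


E[X] = Var(X) = lambda = 12.74

12.74, 12.74


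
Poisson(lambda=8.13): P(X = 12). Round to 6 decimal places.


P = e^(-lam) * lam^k / k!
e^(-8.13) ≈ 0.0002945682
lam^k = 8.13^12 ≈ 83384733893.597028
k! = 12! = 479001600
P = 0.0002945682 * 83384733893.597028 / 479001600 ≈ 0.051279

0.051279


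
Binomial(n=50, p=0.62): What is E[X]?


E[X] = n*p = 50 * 0.62 = 31

31


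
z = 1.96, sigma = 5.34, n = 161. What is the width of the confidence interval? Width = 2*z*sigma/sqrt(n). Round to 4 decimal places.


width = 2*z*sigma/sqrt(n)
2*z*sigma = 2 * 1.96 * 5.34 = 20.9328
sqrt(161) ≈ 12.688578
width = 20.9328 / 12.688578 ≈ 1.649736

1.6497


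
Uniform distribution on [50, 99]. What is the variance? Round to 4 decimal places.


Var = (b-a)^2 / 12
(b-a)^2 = (99 - 50)^2 = 2401
Var = 2401/12 ≈ 200.083333

200.0833


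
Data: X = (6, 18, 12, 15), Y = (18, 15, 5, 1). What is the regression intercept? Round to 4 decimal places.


a = ybar - b*xbar, where b = sum((xi-xbar)(yi-ybar)) / sum((xi-xbar)^2)
n = 4, xbar = 51/4 = 12.75, ybar = 39/4 = 9.75
Sxy = sum((xi-xbar)(yi-ybar)) = -44.25
Sxx = sum((xi-xbar)^2) = 78.75
b = Sxy / Sxx = -59/105 ≈ -0.561905
a = 9.75 - (-0.561905) * 12.75 = 592/35 ≈ 16.914286

16.9143


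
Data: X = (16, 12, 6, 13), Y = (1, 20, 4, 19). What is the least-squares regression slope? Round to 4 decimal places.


b = sum((xi-xbar)(yi-ybar)) / sum((xi-xbar)^2)
n = 4, xbar = 47/4 = 11.75, ybar = 44/4 = 11
Sxy = sum((xi-xbar)(yi-ybar)) = 10
Sxx = sum((xi-xbar)^2) = 52.75
b = Sxy / Sxx = 40/211 ≈ 0.189573

0.1896


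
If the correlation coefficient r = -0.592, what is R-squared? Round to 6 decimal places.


R^2 = r^2 = (-0.592)^2 = 0.350464

0.350464


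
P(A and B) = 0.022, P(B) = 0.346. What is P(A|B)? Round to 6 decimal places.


P(A|B) = P(A and B) / P(B) = 0.022 / 0.346 = 11/173 ≈ 0.06358382

0.063584


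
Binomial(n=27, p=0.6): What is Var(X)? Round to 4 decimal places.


Var = n*p*(1-p) = 27 * 0.6 * 0.4 = 6.48

6.4800


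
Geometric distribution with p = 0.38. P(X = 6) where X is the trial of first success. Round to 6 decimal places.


P = (1-p)^(k-1) * p
(1-p)^(k-1) = 0.62^5 ≈ 0.09161328
P = 0.09161328 * 0.38 ≈ 0.03481305

0.034813


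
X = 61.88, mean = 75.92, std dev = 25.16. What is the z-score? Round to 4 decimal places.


z = (X - mu) / sigma
X - mu = 61.88 - 75.92 = -14.04
z = -14.04 / 25.16 = -351/629 ≈ -0.558029

-0.5580


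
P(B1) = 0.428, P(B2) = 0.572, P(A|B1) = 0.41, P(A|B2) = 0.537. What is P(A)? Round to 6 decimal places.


P(A) = P(A|B1)*P(B1) + P(A|B2)*P(B2)
P(A|B1)*P(B1) = 0.41 * 0.428 = 0.17548
P(A|B2)*P(B2) = 0.537 * 0.572 = 0.307164
P(A) = 0.17548 + 0.307164 = 0.482644

0.482644


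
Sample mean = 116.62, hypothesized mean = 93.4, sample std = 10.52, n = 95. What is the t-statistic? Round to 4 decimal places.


t = (xbar - mu0) / (s/sqrt(n))
xbar - mu0 = 116.62 - 93.4 = 23.22
sqrt(95) ≈ 9.74679434
s/sqrt(n) = 10.52 / 9.74679434 ≈ 1.07932923
t = 23.22 / 1.07932923 ≈ 21.513362

21.5134


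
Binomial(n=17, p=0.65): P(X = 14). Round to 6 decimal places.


P = C(n,k) * p^k * (1-p)^(n-k)
C(17,14) = 680
p^k = 0.65^14 ≈ 0.002403184
(1-p)^(n-k) = 0.35^3 = 0.042875
P = 680 * 0.002403184 * 0.042875 ≈ 0.070065

0.070065


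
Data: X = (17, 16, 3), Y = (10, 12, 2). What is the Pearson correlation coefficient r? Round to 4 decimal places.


r = sum((xi-xbar)(yi-ybar)) / sqrt(sum((xi-xbar)^2) * sum((yi-ybar)^2))
n = 3, xbar = 36/3 = 12, ybar = 24/3 = 8
Sxy = sum((xi-xbar)(yi-ybar)) = 80
Sxx = sum((xi-xbar)^2) = 122
Syy = sum((yi-ybar)^2) = 56
sqrt(Sxx*Syy) ≈ 82.655913
r = Sxy / sqrt(Sxx*Syy) = 80 / 82.655913 ≈ 0.967868

0.9679


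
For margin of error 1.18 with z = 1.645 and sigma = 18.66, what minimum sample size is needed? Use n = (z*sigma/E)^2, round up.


z*sigma/E = 1.645 * 18.66 / 1.18 ≈ 26.013305
(z*sigma/E)^2 ≈ 676.692041
round up: n = 677

677


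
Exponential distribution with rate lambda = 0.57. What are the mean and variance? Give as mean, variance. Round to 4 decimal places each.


mean = 1/lam, var = 1/lam^2
mean = 1 / 0.57 = 100/57 ≈ 1.754386
lam^2 = 0.57^2 = 0.3249
var = 1 / 0.3249 = 10000/3249 ≈ 3.077870

1.7544, 3.0779


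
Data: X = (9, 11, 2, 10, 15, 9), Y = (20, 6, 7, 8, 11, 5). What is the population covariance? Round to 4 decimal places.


Cov = (1/n)*sum((xi-xbar)(yi-ybar))
n = 6, xbar = 56/6 = 28/3 ≈ 9.333333, ybar = 57/6 = 9.5
sum((xi-xbar)(yi-ybar)) = 18
Cov = 18 / 6 = 3

3.0000


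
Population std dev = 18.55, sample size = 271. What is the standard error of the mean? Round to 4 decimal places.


SE = sigma / sqrt(n)
sqrt(271) ≈ 16.462078
SE = 18.55 / 16.462078 ≈ 1.126832

1.1268


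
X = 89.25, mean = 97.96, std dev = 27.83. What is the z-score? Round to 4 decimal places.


z = (X - mu) / sigma
X - mu = 89.25 - 97.96 = -8.71
z = -8.71 / 27.83 = -871/2783 ≈ -0.312972

-0.3130


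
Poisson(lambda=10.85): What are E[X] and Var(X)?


E[X] = Var(X) = lambda = 10.85

10.85, 10.85


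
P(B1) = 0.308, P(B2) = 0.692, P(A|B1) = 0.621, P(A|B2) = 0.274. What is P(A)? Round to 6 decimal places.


P(A) = P(A|B1)*P(B1) + P(A|B2)*P(B2)
P(A|B1)*P(B1) = 0.621 * 0.308 = 0.191268
P(A|B2)*P(B2) = 0.274 * 0.692 = 0.189608
P(A) = 0.191268 + 0.189608 = 0.380876

0.380876


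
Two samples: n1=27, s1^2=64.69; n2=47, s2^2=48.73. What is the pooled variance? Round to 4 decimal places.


sp^2 = ((n1-1)*s1^2 + (n2-1)*s2^2)/(n1+n2-2)
(n1-1)*s1^2 = 26 * 64.69 = 1681.94
(n2-1)*s2^2 = 46 * 48.73 = 2241.58
numerator = 1681.94 + 2241.58 = 3923.52
n1+n2-2 = 72
sp^2 = 3923.52 / 72 = 4087/75 ≈ 54.493333

54.4933


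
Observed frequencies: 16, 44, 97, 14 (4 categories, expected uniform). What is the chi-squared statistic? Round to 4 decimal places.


chi2 = sum((O-E)^2/E), E = total/4
total = 171, E = 171/4 = 42.75
(16 - 42.75)^2 / 42.75 = 715.5625 / 42.75 = 11449/684 ≈ 16.738304
(44 - 42.75)^2 / 42.75 = 1.5625 / 42.75 = 25/684 ≈ 0.036550
(97 - 42.75)^2 / 42.75 = 2943.0625 / 42.75 = 47089/684 ≈ 68.843567
(14 - 42.75)^2 / 42.75 = 826.5625 / 42.75 = 13225/684 ≈ 19.334795
chi2 = 17947/171 ≈ 104.953216

104.9532


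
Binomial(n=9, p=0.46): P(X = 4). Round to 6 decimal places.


P = C(n,k) * p^k * (1-p)^(n-k)
C(9,4) = 126
p^k = 0.46^4 = 0.04477456
(1-p)^(n-k) = 0.54^5 ≈ 0.04591650
P = 126 * 0.04477456 * 0.04591650 ≈ 0.259042

0.259042


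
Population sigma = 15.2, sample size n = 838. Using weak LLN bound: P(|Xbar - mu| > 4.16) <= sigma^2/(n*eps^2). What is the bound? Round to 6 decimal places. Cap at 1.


bound = min(1, sigma^2/(n*eps^2))
sigma^2 = 15.2^2 = 231.04
n*eps^2 = 838 * 4.16^2 = 838 * 17.3056 = 14502.0928
sigma^2/(n*eps^2) = 231.04 / 14502.0928 ≈ 0.01593149

0.015931


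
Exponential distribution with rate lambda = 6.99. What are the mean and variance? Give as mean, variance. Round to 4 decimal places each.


mean = 1/lam, var = 1/lam^2
mean = 1 / 6.99 = 100/699 ≈ 0.143062
lam^2 = 6.99^2 = 48.8601
var = 1 / 48.8601 ≈ 0.020467

0.1431, 0.0205


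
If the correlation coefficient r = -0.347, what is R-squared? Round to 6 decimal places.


R^2 = r^2 = (-0.347)^2 = 0.120409

0.120409


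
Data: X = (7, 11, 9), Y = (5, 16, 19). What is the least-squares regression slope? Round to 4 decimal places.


b = sum((xi-xbar)(yi-ybar)) / sum((xi-xbar)^2)
n = 3, xbar = 27/3 = 9, ybar = 40/3 ≈ 13.333333
Sxy = sum((xi-xbar)(yi-ybar)) = 22
Sxx = sum((xi-xbar)^2) = 8
b = Sxy / Sxx = 2.75

2.7500


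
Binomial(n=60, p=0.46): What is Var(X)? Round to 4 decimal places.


Var = n*p*(1-p) = 60 * 0.46 * 0.54 = 14.904

14.9040


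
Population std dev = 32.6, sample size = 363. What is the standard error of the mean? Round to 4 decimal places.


SE = sigma / sqrt(n)
sqrt(363) ≈ 19.052559
SE = 32.6 / 19.052559 ≈ 1.711056

1.7111


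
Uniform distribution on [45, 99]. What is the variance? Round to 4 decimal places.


Var = (b-a)^2 / 12
(b-a)^2 = (99 - 45)^2 = 2916
Var = 2916/12 = 243

243.0000


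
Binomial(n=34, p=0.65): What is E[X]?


E[X] = n*p = 34 * 0.65 = 22.1

22.1


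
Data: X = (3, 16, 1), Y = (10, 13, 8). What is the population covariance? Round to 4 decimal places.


Cov = (1/n)*sum((xi-xbar)(yi-ybar))
n = 3, xbar = 20/3 ≈ 6.666667, ybar = 31/3 ≈ 10.333333
sum((xi-xbar)(yi-ybar)) = 118/3 ≈ 39.333333
Cov = 39.333333 / 3 = 118/9 ≈ 13.111111

13.1111


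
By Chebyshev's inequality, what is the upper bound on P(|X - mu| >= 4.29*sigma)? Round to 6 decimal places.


P <= 1/k^2
k^2 = 4.29^2 = 18.4041
1/k^2 = 1 / 18.4041 ≈ 0.05433572

0.054336


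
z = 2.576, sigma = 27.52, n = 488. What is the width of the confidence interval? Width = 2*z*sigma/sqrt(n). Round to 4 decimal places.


width = 2*z*sigma/sqrt(n)
2*z*sigma = 2 * 2.576 * 27.52 = 141.78304
sqrt(488) ≈ 22.090722
width = 141.78304 / 22.090722 ≈ 6.418217

6.4182


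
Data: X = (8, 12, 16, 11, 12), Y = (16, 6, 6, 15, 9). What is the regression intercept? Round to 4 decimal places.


a = ybar - b*xbar, where b = sum((xi-xbar)(yi-ybar)) / sum((xi-xbar)^2)
n = 5, xbar = 59/5 = 11.8, ybar = 52/5 = 10.4
Sxy = sum((xi-xbar)(yi-ybar)) = -44.6
Sxx = sum((xi-xbar)^2) = 32.8
b = Sxy / Sxx = -223/164 ≈ -1.359756
a = 10.4 - (-1.359756) * 11.8 = 4337/164 ≈ 26.445122

26.4451


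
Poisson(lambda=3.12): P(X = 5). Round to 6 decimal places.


P = e^(-lam) * lam^k / k!
e^(-3.12) ≈ 0.04415717
lam^k = 3.12^5 ≈ 295.646655
k! = 5! = 120
P = 0.04415717 * 295.646655 / 120 ≈ 0.108791

0.108791


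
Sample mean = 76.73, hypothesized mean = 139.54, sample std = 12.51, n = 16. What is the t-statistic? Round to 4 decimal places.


t = (xbar - mu0) / (s/sqrt(n))
xbar - mu0 = 76.73 - 139.54 = -62.81
sqrt(16) = 4
s/sqrt(n) = 12.51 / 4 = 3.1275
t = -62.81 / 3.1275 = -25124/1251 ≈ -20.083133

-20.0831


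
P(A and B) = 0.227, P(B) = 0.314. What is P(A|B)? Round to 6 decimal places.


P(A|B) = P(A and B) / P(B) = 0.227 / 0.314 = 227/314 ≈ 0.72292994

0.722930


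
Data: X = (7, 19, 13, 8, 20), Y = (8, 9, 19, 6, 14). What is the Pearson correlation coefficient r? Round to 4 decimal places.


r = sum((xi-xbar)(yi-ybar)) / sqrt(sum((xi-xbar)^2) * sum((yi-ybar)^2))
n = 5, xbar = 67/5 = 13.4, ybar = 56/5 = 11.2
Sxy = sum((xi-xbar)(yi-ybar)) = 51.6
Sxx = sum((xi-xbar)^2) = 145.2
Syy = sum((yi-ybar)^2) = 110.8
sqrt(Sxx*Syy) ≈ 126.839111
r = Sxy / sqrt(Sxx*Syy) = 51.6 / 126.839111 ≈ 0.406815

0.4068


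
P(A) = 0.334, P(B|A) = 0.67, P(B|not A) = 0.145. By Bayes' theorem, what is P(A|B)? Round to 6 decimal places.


P(A|B) = P(B|A)*P(A) / P(B), P(B) = P(B|A)*P(A) + P(B|not A)*P(not A)
P(B|A)*P(A) = 0.67 * 0.334 = 0.22378
P(B|not A)*P(not A) = 0.145 * 0.666 = 0.09657
P(B) = 0.22378 + 0.09657 = 0.32035
P(A|B) = 0.22378 / 0.32035 ≈ 0.69854846

0.698548


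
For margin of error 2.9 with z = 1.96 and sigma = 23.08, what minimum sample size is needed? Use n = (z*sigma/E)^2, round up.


z*sigma/E = 1.96 * 23.08 / 2.9 = 56546/3625 ≈ 15.598897
(z*sigma/E)^2 ≈ 243.325574
round up: n = 244

244


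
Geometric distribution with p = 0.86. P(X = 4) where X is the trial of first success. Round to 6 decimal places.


P = (1-p)^(k-1) * p
(1-p)^(k-1) = 0.14^3 = 0.002744
P = 0.002744 * 0.86 = 0.00235984

0.002360


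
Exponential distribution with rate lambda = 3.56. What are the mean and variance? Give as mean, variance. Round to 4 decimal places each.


mean = 1/lam, var = 1/lam^2
mean = 1 / 3.56 = 25/89 ≈ 0.280899
lam^2 = 3.56^2 = 12.6736
var = 1 / 12.6736 = 625/7921 ≈ 0.078904

0.2809, 0.0789


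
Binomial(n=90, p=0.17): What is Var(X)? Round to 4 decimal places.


Var = n*p*(1-p) = 90 * 0.17 * 0.83 = 12.699

12.6990


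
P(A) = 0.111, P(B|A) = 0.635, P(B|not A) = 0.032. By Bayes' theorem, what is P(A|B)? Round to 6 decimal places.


P(A|B) = P(B|A)*P(A) / P(B), P(B) = P(B|A)*P(A) + P(B|not A)*P(not A)
P(B|A)*P(A) = 0.635 * 0.111 = 0.070485
P(B|not A)*P(not A) = 0.032 * 0.889 = 0.028448
P(B) = 0.070485 + 0.028448 = 0.098933
P(A|B) = 0.070485 / 0.098933 = 555/779 ≈ 0.71245186

0.712452


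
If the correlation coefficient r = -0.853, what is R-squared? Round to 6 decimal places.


R^2 = r^2 = (-0.853)^2 = 0.727609

0.727609


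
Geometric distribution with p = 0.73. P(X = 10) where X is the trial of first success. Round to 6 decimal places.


P = (1-p)^(k-1) * p
(1-p)^(k-1) = 0.27^9 ≈ 0.000007625597
P = 0.000007625597 * 0.73 ≈ 0.000005566686

0.000006


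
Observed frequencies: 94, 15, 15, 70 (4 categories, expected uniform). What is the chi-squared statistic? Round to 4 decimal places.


chi2 = sum((O-E)^2/E), E = total/4
total = 194, E = 194/4 = 48.5
(94 - 48.5)^2 / 48.5 = 2070.25 / 48.5 = 8281/194 ≈ 42.685567
(15 - 48.5)^2 / 48.5 = 1122.25 / 48.5 = 4489/194 ≈ 23.139175
(15 - 48.5)^2 / 48.5 = 1122.25 / 48.5 = 4489/194 ≈ 23.139175
(70 - 48.5)^2 / 48.5 = 462.25 / 48.5 = 1849/194 ≈ 9.530928
chi2 = 9554/97 ≈ 98.494845

98.4948


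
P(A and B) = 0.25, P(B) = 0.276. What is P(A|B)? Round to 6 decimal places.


P(A|B) = P(A and B) / P(B) = 0.25 / 0.276 = 125/138 ≈ 0.90579710

0.905797


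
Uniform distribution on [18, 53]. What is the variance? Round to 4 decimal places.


Var = (b-a)^2 / 12
(b-a)^2 = (53 - 18)^2 = 1225
Var = 1225/12 ≈ 102.083333

102.0833


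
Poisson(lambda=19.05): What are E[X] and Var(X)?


E[X] = Var(X) = lambda = 19.05

19.05, 19.05


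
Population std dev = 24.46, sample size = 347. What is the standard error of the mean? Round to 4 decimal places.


SE = sigma / sqrt(n)
sqrt(347) ≈ 18.627936
SE = 24.46 / 18.627936 ≈ 1.313082

1.3131


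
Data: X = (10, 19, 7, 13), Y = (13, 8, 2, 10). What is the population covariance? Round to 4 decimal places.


Cov = (1/n)*sum((xi-xbar)(yi-ybar))
n = 4, xbar = 49/4 = 12.25, ybar = 33/4 = 8.25
sum((xi-xbar)(yi-ybar)) = 21.75
Cov = 21.75 / 4 = 5.4375

5.4375


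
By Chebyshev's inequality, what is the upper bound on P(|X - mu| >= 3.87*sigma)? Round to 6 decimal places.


P <= 1/k^2
k^2 = 3.87^2 = 14.9769
1/k^2 = 1 / 14.9769 ≈ 0.06676949

0.066769


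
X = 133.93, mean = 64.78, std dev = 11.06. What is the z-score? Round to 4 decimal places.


z = (X - mu) / sigma
X - mu = 133.93 - 64.78 = 69.15
z = 69.15 / 11.06 = 6915/1106 ≈ 6.252260

6.2523


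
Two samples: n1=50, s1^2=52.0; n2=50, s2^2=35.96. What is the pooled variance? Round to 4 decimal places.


sp^2 = ((n1-1)*s1^2 + (n2-1)*s2^2)/(n1+n2-2)
(n1-1)*s1^2 = 49 * 52.0 = 2548
(n2-1)*s2^2 = 49 * 35.96 = 1762.04
numerator = 2548 + 1762.04 = 4310.04
n1+n2-2 = 98
sp^2 = 4310.04 / 98 = 43.98

43.9800


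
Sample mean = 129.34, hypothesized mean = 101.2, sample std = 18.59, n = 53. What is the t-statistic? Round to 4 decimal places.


t = (xbar - mu0) / (s/sqrt(n))
xbar - mu0 = 129.34 - 101.2 = 28.14
sqrt(53) ≈ 7.28010989
s/sqrt(n) = 18.59 / 7.28010989 ≈ 2.55353288
t = 28.14 / 2.55353288 ≈ 11.020026

11.0200


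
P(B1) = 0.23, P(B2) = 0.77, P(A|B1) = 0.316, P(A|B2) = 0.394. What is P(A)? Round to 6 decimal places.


P(A) = P(A|B1)*P(B1) + P(A|B2)*P(B2)
P(A|B1)*P(B1) = 0.316 * 0.23 = 0.07268
P(A|B2)*P(B2) = 0.394 * 0.77 = 0.30338
P(A) = 0.07268 + 0.30338 = 0.37606

0.376060


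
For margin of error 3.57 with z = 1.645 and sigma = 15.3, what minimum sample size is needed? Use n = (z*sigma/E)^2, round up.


z*sigma/E = 1.645 * 15.3 / 3.57 = 7.05
(z*sigma/E)^2 = 49.7025
round up: n = 50

50


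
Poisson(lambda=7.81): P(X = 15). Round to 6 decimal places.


P = e^(-lam) * lam^k / k!
e^(-7.81) ≈ 0.0004056580
lam^k = 7.81^15 ≈ 24533838842444.144408
k! = 15! = 1307674368000
P = 0.0004056580 * 24533838842444.144408 / 1307674368000 ≈ 0.007611

0.007611


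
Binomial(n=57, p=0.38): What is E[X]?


E[X] = n*p = 57 * 0.38 = 21.66

21.66


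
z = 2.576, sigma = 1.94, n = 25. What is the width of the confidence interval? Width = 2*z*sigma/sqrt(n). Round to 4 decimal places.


width = 2*z*sigma/sqrt(n)
2*z*sigma = 2 * 2.576 * 1.94 = 9.99488
sqrt(25) = 5
width = 9.99488 / 5 = 1.998976

1.9990


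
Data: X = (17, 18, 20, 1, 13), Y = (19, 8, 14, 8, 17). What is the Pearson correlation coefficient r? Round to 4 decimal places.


r = sum((xi-xbar)(yi-ybar)) / sqrt(sum((xi-xbar)^2) * sum((yi-ybar)^2))
n = 5, xbar = 69/5 = 13.8, ybar = 66/5 = 13.2
Sxy = sum((xi-xbar)(yi-ybar)) = 65.2
Sxx = sum((xi-xbar)^2) = 230.8
Syy = sum((yi-ybar)^2) = 102.8
sqrt(Sxx*Syy) ≈ 154.033243
r = Sxy / sqrt(Sxx*Syy) = 65.2 / 154.033243 ≈ 0.423285

0.4233


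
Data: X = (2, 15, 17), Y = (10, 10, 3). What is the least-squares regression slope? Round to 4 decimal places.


b = sum((xi-xbar)(yi-ybar)) / sum((xi-xbar)^2)
n = 3, xbar = 34/3 ≈ 11.333333, ybar = 23/3 ≈ 7.666667
Sxy = sum((xi-xbar)(yi-ybar)) = -119/3 ≈ -39.666667
Sxx = sum((xi-xbar)^2) = 398/3 ≈ 132.666667
b = Sxy / Sxx = -119/398 ≈ -0.298995

-0.2990


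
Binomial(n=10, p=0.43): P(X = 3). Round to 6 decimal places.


P = C(n,k) * p^k * (1-p)^(n-k)
C(10,3) = 120
p^k = 0.43^3 = 0.079507
(1-p)^(n-k) = 0.57^7 ≈ 0.01954897
P = 120 * 0.079507 * 0.01954897 ≈ 0.186514

0.186514


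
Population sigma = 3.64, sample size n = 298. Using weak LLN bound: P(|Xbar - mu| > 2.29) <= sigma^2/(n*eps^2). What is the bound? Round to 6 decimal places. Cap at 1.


bound = min(1, sigma^2/(n*eps^2))
sigma^2 = 3.64^2 = 13.2496
n*eps^2 = 298 * 2.29^2 = 298 * 5.2441 = 1562.7418
sigma^2/(n*eps^2) = 13.2496 / 1562.7418 ≈ 0.00847843

0.008478


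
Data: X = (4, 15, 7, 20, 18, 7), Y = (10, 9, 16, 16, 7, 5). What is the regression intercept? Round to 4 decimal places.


a = ybar - b*xbar, where b = sum((xi-xbar)(yi-ybar)) / sum((xi-xbar)^2)
n = 6, xbar = 71/6 ≈ 11.833333, ybar = 63/6 = 10.5
Sxy = sum((xi-xbar)(yi-ybar)) = 22.5
Sxx = sum((xi-xbar)^2) = 1337/6 ≈ 222.833333
b = Sxy / Sxx = 135/1337 ≈ 0.100972
a = 10.5 - 0.100972 * 11.833333 = 12441/1337 ≈ 9.305161

9.3052


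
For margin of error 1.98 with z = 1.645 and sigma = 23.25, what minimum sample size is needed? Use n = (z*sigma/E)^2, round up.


z*sigma/E = 1.645 * 23.25 / 1.98 = 10199/528 ≈ 19.316288
(z*sigma/E)^2 ≈ 373.118977
round up: n = 374

374


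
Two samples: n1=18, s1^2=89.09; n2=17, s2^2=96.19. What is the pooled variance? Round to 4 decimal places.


sp^2 = ((n1-1)*s1^2 + (n2-1)*s2^2)/(n1+n2-2)
(n1-1)*s1^2 = 17 * 89.09 = 1514.53
(n2-1)*s2^2 = 16 * 96.19 = 1539.04
numerator = 1514.53 + 1539.04 = 3053.57
n1+n2-2 = 33
sp^2 = 3053.57 / 33 = 305357/3300 ≈ 92.532424

92.5324


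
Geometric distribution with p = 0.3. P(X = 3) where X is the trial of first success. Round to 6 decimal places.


P = (1-p)^(k-1) * p
(1-p)^(k-1) = 0.7^2 = 0.49
P = 0.49 * 0.3 = 0.147

0.147000


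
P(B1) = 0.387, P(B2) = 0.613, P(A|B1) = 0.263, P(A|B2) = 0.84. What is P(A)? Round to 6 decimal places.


P(A) = P(A|B1)*P(B1) + P(A|B2)*P(B2)
P(A|B1)*P(B1) = 0.263 * 0.387 = 0.101781
P(A|B2)*P(B2) = 0.84 * 0.613 = 0.51492
P(A) = 0.101781 + 0.51492 = 0.616701

0.616701


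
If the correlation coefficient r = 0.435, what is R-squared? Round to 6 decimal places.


R^2 = r^2 = (0.435)^2 = 0.189225

0.189225


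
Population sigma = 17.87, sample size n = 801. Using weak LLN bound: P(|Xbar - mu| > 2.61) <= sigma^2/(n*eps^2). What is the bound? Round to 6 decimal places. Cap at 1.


bound = min(1, sigma^2/(n*eps^2))
sigma^2 = 17.87^2 = 319.3369
n*eps^2 = 801 * 2.61^2 = 801 * 6.8121 = 5456.4921
sigma^2/(n*eps^2) = 319.3369 / 5456.4921 ≈ 0.05852421

0.058524


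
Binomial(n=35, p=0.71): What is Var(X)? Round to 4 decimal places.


Var = n*p*(1-p) = 35 * 0.71 * 0.29 = 7.2065

7.2065


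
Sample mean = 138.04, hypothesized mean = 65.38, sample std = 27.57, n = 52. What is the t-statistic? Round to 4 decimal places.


t = (xbar - mu0) / (s/sqrt(n))
xbar - mu0 = 138.04 - 65.38 = 72.66
sqrt(52) ≈ 7.21110255
s/sqrt(n) = 27.57 / 7.21110255 ≈ 3.82327110
t = 72.66 / 3.82327110 ≈ 19.004669

19.0047


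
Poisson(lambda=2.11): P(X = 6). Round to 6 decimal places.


P = e^(-lam) * lam^k / k!
e^(-2.11) ≈ 0.1212380
lam^k = 2.11^6 ≈ 88.245940
k! = 6! = 720
P = 0.1212380 * 88.245940 / 720 ≈ 0.014859

0.014859


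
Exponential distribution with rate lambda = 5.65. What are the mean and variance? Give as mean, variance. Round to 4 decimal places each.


mean = 1/lam, var = 1/lam^2
mean = 1 / 5.65 = 20/113 ≈ 0.176991
lam^2 = 5.65^2 = 31.9225
var = 1 / 31.9225 ≈ 0.031326

0.1770, 0.0313


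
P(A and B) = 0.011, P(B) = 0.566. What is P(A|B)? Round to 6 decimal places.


P(A|B) = P(A and B) / P(B) = 0.011 / 0.566 = 11/566 ≈ 0.01943463

0.019435


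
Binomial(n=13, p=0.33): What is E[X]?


E[X] = n*p = 13 * 0.33 = 4.29

4.29


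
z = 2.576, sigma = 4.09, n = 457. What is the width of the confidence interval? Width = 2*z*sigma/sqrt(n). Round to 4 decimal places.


width = 2*z*sigma/sqrt(n)
2*z*sigma = 2 * 2.576 * 4.09 = 21.07168
sqrt(457) ≈ 21.377558
width = 21.07168 / 21.377558 ≈ 0.985692

0.9857


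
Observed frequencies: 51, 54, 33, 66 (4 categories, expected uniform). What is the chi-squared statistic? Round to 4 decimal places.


chi2 = sum((O-E)^2/E), E = total/4
total = 204, E = 204/4 = 51
(51 - 51)^2 / 51 = 0 / 51 = 0
(54 - 51)^2 / 51 = 9 / 51 = 3/17 ≈ 0.176471
(33 - 51)^2 / 51 = 324 / 51 = 108/17 ≈ 6.352941
(66 - 51)^2 / 51 = 225 / 51 = 75/17 ≈ 4.411765
chi2 = 186/17 ≈ 10.941176

10.9412


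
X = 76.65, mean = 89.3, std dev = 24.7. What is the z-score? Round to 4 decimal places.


z = (X - mu) / sigma
X - mu = 76.65 - 89.3 = -12.65
z = -12.65 / 24.7 = -253/494 ≈ -0.512146

-0.5121


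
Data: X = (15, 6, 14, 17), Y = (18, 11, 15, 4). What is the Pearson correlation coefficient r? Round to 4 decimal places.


r = sum((xi-xbar)(yi-ybar)) / sqrt(sum((xi-xbar)^2) * sum((yi-ybar)^2))
n = 4, xbar = 52/4 = 13, ybar = 48/4 = 12
Sxy = sum((xi-xbar)(yi-ybar)) = -10
Sxx = sum((xi-xbar)^2) = 70
Syy = sum((yi-ybar)^2) = 110
sqrt(Sxx*Syy) ≈ 87.749644
r = Sxy / sqrt(Sxx*Syy) = -10 / 87.749644 ≈ -0.113961

-0.1140


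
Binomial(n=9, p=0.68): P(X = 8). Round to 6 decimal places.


P = C(n,k) * p^k * (1-p)^(n-k)
C(9,8) = 9
p^k = 0.68^8 ≈ 0.04571632
(1-p)^(n-k) = 0.32^1 = 0.32
P = 9 * 0.04571632 * 0.32 ≈ 0.131663

0.131663


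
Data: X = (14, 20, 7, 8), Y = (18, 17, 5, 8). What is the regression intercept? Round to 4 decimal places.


a = ybar - b*xbar, where b = sum((xi-xbar)(yi-ybar)) / sum((xi-xbar)^2)
n = 4, xbar = 49/4 = 12.25, ybar = 48/4 = 12
Sxy = sum((xi-xbar)(yi-ybar)) = 103
Sxx = sum((xi-xbar)^2) = 108.75
b = Sxy / Sxx = 412/435 ≈ 0.947126
a = 12 - 0.947126 * 12.25 = 173/435 ≈ 0.397701

0.3977


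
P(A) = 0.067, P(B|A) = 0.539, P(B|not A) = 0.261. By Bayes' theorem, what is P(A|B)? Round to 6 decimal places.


P(A|B) = P(B|A)*P(A) / P(B), P(B) = P(B|A)*P(A) + P(B|not A)*P(not A)
P(B|A)*P(A) = 0.539 * 0.067 = 0.036113
P(B|not A)*P(not A) = 0.261 * 0.933 = 0.243513
P(B) = 0.036113 + 0.243513 = 0.279626
P(A|B) = 0.036113 / 0.279626 ≈ 0.12914750

0.129148


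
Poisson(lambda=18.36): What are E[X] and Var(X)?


E[X] = Var(X) = lambda = 18.36

18.36, 18.36


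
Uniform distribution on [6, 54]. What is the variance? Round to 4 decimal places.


Var = (b-a)^2 / 12
(b-a)^2 = (54 - 6)^2 = 2304
Var = 2304/12 = 192

192.0000


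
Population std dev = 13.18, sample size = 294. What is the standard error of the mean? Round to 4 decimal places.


SE = sigma / sqrt(n)
sqrt(294) ≈ 17.146428
SE = 13.18 / 17.146428 ≈ 0.768673

0.7687


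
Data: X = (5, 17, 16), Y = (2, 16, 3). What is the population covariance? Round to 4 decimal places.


Cov = (1/n)*sum((xi-xbar)(yi-ybar))
n = 3, xbar = 38/3 ≈ 12.666667, ybar = 21/3 = 7
sum((xi-xbar)(yi-ybar)) = 64
Cov = 64 / 3 = 64/3 ≈ 21.333333

21.3333


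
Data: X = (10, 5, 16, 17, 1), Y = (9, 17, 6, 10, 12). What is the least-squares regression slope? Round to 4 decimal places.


b = sum((xi-xbar)(yi-ybar)) / sum((xi-xbar)^2)
n = 5, xbar = 49/5 = 9.8, ybar = 54/5 = 10.8
Sxy = sum((xi-xbar)(yi-ybar)) = -76.2
Sxx = sum((xi-xbar)^2) = 190.8
b = Sxy / Sxx = -127/318 ≈ -0.399371

-0.3994


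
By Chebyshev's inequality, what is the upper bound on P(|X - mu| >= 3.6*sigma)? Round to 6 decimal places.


P <= 1/k^2
k^2 = 3.6^2 = 12.96
1/k^2 = 1 / 12.96 = 25/324 ≈ 0.07716049

0.077160


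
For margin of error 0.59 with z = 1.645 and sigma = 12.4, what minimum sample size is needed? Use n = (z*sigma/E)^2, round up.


z*sigma/E = 1.645 * 12.4 / 0.59 = 10199/295 ≈ 34.572881
(z*sigma/E)^2 ≈ 1195.284125
round up: n = 1196

1196


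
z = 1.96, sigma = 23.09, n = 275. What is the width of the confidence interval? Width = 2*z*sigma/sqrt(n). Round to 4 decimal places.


width = 2*z*sigma/sqrt(n)
2*z*sigma = 2 * 1.96 * 23.09 = 90.5128
sqrt(275) ≈ 16.583124
width = 90.5128 / 16.583124 ≈ 5.458127

5.4581


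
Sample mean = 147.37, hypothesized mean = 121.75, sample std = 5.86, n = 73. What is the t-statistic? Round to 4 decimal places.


t = (xbar - mu0) / (s/sqrt(n))
xbar - mu0 = 147.37 - 121.75 = 25.62
sqrt(73) ≈ 8.54400375
s/sqrt(n) = 5.86 / 8.54400375 ≈ 0.68586112
t = 25.62 / 0.68586112 ≈ 37.354501

37.3545


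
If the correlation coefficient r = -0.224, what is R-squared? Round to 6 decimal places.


R^2 = r^2 = (-0.224)^2 = 0.050176

0.050176


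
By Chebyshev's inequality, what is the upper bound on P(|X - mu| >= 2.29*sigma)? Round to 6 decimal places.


P <= 1/k^2
k^2 = 2.29^2 = 5.2441
1/k^2 = 1 / 5.2441 ≈ 0.19069049

0.190690


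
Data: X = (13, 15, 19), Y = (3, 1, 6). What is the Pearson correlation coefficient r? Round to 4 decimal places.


r = sum((xi-xbar)(yi-ybar)) / sqrt(sum((xi-xbar)^2) * sum((yi-ybar)^2))
n = 3, xbar = 47/3 ≈ 15.666667, ybar = 10/3 ≈ 3.333333
Sxy = sum((xi-xbar)(yi-ybar)) = 34/3 ≈ 11.333333
Sxx = sum((xi-xbar)^2) = 56/3 ≈ 18.666667
Syy = sum((yi-ybar)^2) = 38/3 ≈ 12.666667
sqrt(Sxx*Syy) ≈ 15.376750
r = Sxy / sqrt(Sxx*Syy) = 11.333333 / 15.376750 ≈ 0.737043

0.7370
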